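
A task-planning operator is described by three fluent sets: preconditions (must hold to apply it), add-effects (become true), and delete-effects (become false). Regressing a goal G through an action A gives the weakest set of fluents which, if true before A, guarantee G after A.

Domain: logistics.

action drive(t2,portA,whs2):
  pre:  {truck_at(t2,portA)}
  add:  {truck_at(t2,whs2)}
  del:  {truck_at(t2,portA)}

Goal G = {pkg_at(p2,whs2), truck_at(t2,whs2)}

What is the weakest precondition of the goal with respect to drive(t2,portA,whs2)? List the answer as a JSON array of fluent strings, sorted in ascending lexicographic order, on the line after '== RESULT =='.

Compute (G \ add) ∪ pre:
  G ∩ del = {}  (empty — regression defined)
  G \ add = {pkg_at(p2,whs2), truck_at(t2,whs2)} \ {truck_at(t2,whs2)} = {pkg_at(p2,whs2)}
  ∪ pre   = {pkg_at(p2,whs2)} ∪ {truck_at(t2,portA)}
          = {pkg_at(p2,whs2), truck_at(t2,portA)}

== RESULT ==
["pkg_at(p2,whs2)", "truck_at(t2,portA)"]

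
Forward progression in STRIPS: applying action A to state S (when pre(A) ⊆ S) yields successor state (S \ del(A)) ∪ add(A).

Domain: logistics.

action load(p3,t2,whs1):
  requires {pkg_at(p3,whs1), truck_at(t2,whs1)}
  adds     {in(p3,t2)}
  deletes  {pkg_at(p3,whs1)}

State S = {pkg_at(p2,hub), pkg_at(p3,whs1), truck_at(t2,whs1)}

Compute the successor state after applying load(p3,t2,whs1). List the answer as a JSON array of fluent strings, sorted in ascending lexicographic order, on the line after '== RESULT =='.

Progress:
  pre ⊆ S: {pkg_at(p3,whs1), truck_at(t2,whs1)} ⊆ S  — applicable
  S \ del = {pkg_at(p2,hub), truck_at(t2,whs1)}
  ∪ add   = {in(p3,t2), pkg_at(p2,hub), truck_at(t2,whs1)}

== RESULT ==
["in(p3,t2)", "pkg_at(p2,hub)", "truck_at(t2,whs1)"]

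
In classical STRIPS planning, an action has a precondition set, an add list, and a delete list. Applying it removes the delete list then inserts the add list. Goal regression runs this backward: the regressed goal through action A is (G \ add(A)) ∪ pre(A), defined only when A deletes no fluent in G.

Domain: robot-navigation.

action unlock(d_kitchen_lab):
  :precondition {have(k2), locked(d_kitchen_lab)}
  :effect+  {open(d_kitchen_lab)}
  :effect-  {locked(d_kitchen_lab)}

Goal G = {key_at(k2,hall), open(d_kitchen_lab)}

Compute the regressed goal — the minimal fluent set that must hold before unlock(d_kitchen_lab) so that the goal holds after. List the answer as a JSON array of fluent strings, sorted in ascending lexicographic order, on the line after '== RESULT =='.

Compute (G \ add) ∪ pre:
  G ∩ del = {}  (empty — regression defined)
  G \ add = {key_at(k2,hall), open(d_kitchen_lab)} \ {open(d_kitchen_lab)} = {key_at(k2,hall)}
  ∪ pre   = {key_at(k2,hall)} ∪ {have(k2), locked(d_kitchen_lab)}
          = {have(k2), key_at(k2,hall), locked(d_kitchen_lab)}

== RESULT ==
["have(k2)", "key_at(k2,hall)", "locked(d_kitchen_lab)"]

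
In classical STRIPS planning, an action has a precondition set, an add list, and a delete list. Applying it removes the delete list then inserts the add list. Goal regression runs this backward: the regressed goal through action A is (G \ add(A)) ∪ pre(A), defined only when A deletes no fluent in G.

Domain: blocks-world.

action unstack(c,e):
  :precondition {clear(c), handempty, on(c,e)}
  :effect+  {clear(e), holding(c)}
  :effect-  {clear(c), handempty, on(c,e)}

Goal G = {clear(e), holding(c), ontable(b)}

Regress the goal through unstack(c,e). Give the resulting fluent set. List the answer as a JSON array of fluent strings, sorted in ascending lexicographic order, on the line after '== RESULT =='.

Compute (G \ add) ∪ pre:
  G ∩ del = {}  (empty — regression defined)
  G \ add = {clear(e), holding(c), ontable(b)} \ {clear(e), holding(c)} = {ontable(b)}
  ∪ pre   = {ontable(b)} ∪ {clear(c), handempty, on(c,e)}
          = {clear(c), handempty, on(c,e), ontable(b)}

== RESULT ==
["clear(c)", "handempty", "on(c,e)", "ontable(b)"]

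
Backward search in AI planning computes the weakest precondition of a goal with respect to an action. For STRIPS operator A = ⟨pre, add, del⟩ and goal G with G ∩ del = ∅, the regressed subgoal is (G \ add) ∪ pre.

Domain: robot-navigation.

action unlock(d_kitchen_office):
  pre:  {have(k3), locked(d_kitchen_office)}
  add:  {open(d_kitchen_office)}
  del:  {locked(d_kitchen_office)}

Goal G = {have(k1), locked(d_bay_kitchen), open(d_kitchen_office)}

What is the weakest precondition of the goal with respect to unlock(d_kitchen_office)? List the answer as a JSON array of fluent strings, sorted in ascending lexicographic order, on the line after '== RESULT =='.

Regress:
  G ∩ del = {}  (empty — regression defined)
  G \ add = {have(k1), locked(d_bay_kitchen), open(d_kitchen_office)} \ {open(d_kitchen_office)} = {have(k1), locked(d_bay_kitchen)}
  ∪ pre   = {have(k1), locked(d_bay_kitchen)} ∪ {have(k3), locked(d_kitchen_office)}
          = {have(k1), have(k3), locked(d_bay_kitchen), locked(d_kitchen_office)}

== RESULT ==
["have(k1)", "have(k3)", "locked(d_bay_kitchen)", "locked(d_kitchen_office)"]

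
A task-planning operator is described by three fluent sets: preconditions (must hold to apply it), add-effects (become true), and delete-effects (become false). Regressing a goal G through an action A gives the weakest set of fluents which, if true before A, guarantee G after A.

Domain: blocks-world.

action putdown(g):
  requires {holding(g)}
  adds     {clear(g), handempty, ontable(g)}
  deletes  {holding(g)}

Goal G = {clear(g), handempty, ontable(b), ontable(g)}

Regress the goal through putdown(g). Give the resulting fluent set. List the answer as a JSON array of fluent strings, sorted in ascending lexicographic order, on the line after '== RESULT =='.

Regress:
  G ∩ del = {}  (empty — regression defined)
  G \ add = {clear(g), handempty, ontable(b), ontable(g)} \ {clear(g), handempty, ontable(g)} = {ontable(b)}
  ∪ pre   = {ontable(b)} ∪ {holding(g)}
          = {holding(g), ontable(b)}

== RESULT ==
["holding(g)", "ontable(b)"]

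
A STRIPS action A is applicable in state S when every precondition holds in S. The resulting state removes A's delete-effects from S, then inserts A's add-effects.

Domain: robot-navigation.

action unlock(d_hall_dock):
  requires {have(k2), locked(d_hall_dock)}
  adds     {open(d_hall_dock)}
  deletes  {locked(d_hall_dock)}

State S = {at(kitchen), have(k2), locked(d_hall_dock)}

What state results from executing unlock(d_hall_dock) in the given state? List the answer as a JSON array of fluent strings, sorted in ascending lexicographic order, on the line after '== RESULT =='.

Compute (S \ del) ∪ add:
  pre ⊆ S: {have(k2), locked(d_hall_dock)} ⊆ S  — applicable
  S \ del = {at(kitchen), have(k2)}
  ∪ add   = {at(kitchen), have(k2), open(d_hall_dock)}

== RESULT ==
["at(kitchen)", "have(k2)", "open(d_hall_dock)"]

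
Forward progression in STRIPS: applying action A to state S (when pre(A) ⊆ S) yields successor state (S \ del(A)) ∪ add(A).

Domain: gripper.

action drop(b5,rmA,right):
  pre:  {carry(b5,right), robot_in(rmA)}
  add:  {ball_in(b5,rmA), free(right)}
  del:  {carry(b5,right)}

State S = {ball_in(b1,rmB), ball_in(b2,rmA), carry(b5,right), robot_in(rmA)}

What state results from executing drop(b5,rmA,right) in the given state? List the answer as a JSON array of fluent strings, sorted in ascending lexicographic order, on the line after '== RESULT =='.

Progress:
  pre ⊆ S: {carry(b5,right), robot_in(rmA)} ⊆ S  — applicable
  S \ del = {ball_in(b1,rmB), ball_in(b2,rmA), robot_in(rmA)}
  ∪ add   = {ball_in(b1,rmB), ball_in(b2,rmA), ball_in(b5,rmA), free(right), robot_in(rmA)}

== RESULT ==
["ball_in(b1,rmB)", "ball_in(b2,rmA)", "ball_in(b5,rmA)", "free(right)", "robot_in(rmA)"]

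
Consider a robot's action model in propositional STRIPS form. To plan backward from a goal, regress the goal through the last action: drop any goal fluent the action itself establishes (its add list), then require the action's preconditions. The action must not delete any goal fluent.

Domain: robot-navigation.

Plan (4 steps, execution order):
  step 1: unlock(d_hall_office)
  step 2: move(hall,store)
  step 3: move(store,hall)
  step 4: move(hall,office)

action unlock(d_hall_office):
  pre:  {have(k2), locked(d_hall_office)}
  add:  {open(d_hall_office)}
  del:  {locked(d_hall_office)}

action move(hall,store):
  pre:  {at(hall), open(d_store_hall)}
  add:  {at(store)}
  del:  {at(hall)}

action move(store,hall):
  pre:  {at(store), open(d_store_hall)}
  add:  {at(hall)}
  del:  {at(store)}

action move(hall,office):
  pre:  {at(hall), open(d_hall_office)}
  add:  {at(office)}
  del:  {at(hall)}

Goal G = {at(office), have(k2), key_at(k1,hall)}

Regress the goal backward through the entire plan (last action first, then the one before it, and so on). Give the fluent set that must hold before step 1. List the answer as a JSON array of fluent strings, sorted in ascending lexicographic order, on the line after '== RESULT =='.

Regress step by step:
  through step 4 (move(hall,office)): drop {at(office)}, keep {have(k2), key_at(k1,hall)}, require {at(hall), open(d_hall_office)}
    → {at(hall), have(k2), key_at(k1,hall), open(d_hall_office)}
  through step 3 (move(store,hall)): drop {at(hall)}, keep {have(k2), key_at(k1,hall), open(d_hall_office)}, require {at(store), open(d_store_hall)}
    → {at(store), have(k2), key_at(k1,hall), open(d_hall_office), open(d_store_hall)}
  through step 2 (move(hall,store)): drop {at(store)}, keep {have(k2), key_at(k1,hall), open(d_hall_office), open(d_store_hall)}, require {at(hall), open(d_store_hall)}
    → {at(hall), have(k2), key_at(k1,hall), open(d_hall_office), open(d_store_hall)}
  through step 1 (unlock(d_hall_office)): drop {open(d_hall_office)}, keep {at(hall), have(k2), key_at(k1,hall), open(d_store_hall)}, require {have(k2), locked(d_hall_office)}
    → {at(hall), have(k2), key_at(k1,hall), locked(d_hall_office), open(d_store_hall)}

== RESULT ==
["at(hall)", "have(k2)", "key_at(k1,hall)", "locked(d_hall_office)", "open(d_store_hall)"]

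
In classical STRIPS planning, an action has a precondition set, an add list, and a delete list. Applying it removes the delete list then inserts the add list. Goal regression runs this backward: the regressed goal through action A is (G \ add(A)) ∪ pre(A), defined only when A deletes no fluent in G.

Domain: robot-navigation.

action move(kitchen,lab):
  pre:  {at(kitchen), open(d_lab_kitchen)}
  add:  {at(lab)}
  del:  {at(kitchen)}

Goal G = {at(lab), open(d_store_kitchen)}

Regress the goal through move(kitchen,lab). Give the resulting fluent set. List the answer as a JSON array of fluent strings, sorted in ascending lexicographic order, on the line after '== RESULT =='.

Regress:
  G ∩ del = {}  (empty — regression defined)
  G \ add = {at(lab), open(d_store_kitchen)} \ {at(lab)} = {open(d_store_kitchen)}
  ∪ pre   = {open(d_store_kitchen)} ∪ {at(kitchen), open(d_lab_kitchen)}
          = {at(kitchen), open(d_lab_kitchen), open(d_store_kitchen)}

== RESULT ==
["at(kitchen)", "open(d_lab_kitchen)", "open(d_store_kitchen)"]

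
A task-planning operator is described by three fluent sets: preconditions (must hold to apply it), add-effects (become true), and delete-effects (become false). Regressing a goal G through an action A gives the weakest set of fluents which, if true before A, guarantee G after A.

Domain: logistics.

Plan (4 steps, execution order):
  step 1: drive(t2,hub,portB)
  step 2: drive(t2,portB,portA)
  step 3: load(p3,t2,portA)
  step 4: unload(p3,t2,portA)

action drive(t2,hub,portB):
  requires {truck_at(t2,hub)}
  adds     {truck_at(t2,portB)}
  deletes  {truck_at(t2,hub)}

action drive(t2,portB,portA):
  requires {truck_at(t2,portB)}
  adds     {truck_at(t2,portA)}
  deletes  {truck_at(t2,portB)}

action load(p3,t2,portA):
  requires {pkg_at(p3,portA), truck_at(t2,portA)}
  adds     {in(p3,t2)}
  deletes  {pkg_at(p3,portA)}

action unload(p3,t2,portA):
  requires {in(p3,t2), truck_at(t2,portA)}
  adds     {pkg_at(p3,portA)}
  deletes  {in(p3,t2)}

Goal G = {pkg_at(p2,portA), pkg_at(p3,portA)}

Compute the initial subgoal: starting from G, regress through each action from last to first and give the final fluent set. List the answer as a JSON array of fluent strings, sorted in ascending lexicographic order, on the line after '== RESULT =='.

Work backward from the goal:
  through step 4 (unload(p3,t2,portA)): drop {pkg_at(p3,portA)}, keep {pkg_at(p2,portA)}, require {in(p3,t2), truck_at(t2,portA)}
    → {in(p3,t2), pkg_at(p2,portA), truck_at(t2,portA)}
  through step 3 (load(p3,t2,portA)): drop {in(p3,t2)}, keep {pkg_at(p2,portA), truck_at(t2,portA)}, require {pkg_at(p3,portA), truck_at(t2,portA)}
    → {pkg_at(p2,portA), pkg_at(p3,portA), truck_at(t2,portA)}
  through step 2 (drive(t2,portB,portA)): drop {truck_at(t2,portA)}, keep {pkg_at(p2,portA), pkg_at(p3,portA)}, require {truck_at(t2,portB)}
    → {pkg_at(p2,portA), pkg_at(p3,portA), truck_at(t2,portB)}
  through step 1 (drive(t2,hub,portB)): drop {truck_at(t2,portB)}, keep {pkg_at(p2,portA), pkg_at(p3,portA)}, require {truck_at(t2,hub)}
    → {pkg_at(p2,portA), pkg_at(p3,portA), truck_at(t2,hub)}

== RESULT ==
["pkg_at(p2,portA)", "pkg_at(p3,portA)", "truck_at(t2,hub)"]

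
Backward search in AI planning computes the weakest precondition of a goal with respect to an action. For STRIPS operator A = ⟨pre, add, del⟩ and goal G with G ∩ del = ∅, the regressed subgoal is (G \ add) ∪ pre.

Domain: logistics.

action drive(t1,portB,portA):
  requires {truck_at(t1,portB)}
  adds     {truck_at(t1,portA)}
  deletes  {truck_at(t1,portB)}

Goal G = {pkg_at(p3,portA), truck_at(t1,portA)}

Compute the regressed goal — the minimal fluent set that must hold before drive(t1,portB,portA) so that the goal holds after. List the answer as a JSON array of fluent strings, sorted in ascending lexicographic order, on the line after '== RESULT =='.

Compute (G \ add) ∪ pre:
  G ∩ del = {}  (empty — regression defined)
  G \ add = {pkg_at(p3,portA), truck_at(t1,portA)} \ {truck_at(t1,portA)} = {pkg_at(p3,portA)}
  ∪ pre   = {pkg_at(p3,portA)} ∪ {truck_at(t1,portB)}
          = {pkg_at(p3,portA), truck_at(t1,portB)}

== RESULT ==
["pkg_at(p3,portA)", "truck_at(t1,portB)"]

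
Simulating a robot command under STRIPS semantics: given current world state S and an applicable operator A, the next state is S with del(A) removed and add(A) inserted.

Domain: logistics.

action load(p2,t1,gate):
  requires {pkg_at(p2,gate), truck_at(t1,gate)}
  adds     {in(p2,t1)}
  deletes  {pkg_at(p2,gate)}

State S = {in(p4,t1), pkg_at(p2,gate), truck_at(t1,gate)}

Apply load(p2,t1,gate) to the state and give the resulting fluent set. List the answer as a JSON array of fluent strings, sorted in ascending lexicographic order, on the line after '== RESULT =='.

Progress:
  pre ⊆ S: {pkg_at(p2,gate), truck_at(t1,gate)} ⊆ S  — applicable
  S \ del = {in(p4,t1), truck_at(t1,gate)}
  ∪ add   = {in(p2,t1), in(p4,t1), truck_at(t1,gate)}

== RESULT ==
["in(p2,t1)", "in(p4,t1)", "truck_at(t1,gate)"]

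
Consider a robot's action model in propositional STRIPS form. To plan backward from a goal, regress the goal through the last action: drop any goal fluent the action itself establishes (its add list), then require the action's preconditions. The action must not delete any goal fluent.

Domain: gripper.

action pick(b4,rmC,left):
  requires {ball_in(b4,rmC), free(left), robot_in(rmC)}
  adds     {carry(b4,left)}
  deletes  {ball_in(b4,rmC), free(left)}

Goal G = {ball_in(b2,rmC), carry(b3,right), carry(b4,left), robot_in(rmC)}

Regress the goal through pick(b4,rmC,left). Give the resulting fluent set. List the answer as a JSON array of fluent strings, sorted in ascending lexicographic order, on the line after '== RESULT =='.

Regress:
  G ∩ del = {}  (empty — regression defined)
  G \ add = {ball_in(b2,rmC), carry(b3,right), carry(b4,left), robot_in(rmC)} \ {carry(b4,left)} = {ball_in(b2,rmC), carry(b3,right), robot_in(rmC)}
  ∪ pre   = {ball_in(b2,rmC), carry(b3,right), robot_in(rmC)} ∪ {ball_in(b4,rmC), free(left), robot_in(rmC)}
          = {ball_in(b2,rmC), ball_in(b4,rmC), carry(b3,right), free(left), robot_in(rmC)}

== RESULT ==
["ball_in(b2,rmC)", "ball_in(b4,rmC)", "carry(b3,right)", "free(left)", "robot_in(rmC)"]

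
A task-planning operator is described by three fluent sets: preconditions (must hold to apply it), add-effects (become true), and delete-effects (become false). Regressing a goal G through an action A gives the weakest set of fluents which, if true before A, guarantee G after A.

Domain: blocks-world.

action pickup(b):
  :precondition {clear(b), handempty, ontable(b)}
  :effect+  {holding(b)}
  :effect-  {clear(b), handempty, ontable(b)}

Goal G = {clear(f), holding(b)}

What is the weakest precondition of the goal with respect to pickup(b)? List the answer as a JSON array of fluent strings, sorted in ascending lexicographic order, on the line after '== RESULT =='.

Regress:
  G ∩ del = {}  (empty — regression defined)
  G \ add = {clear(f), holding(b)} \ {holding(b)} = {clear(f)}
  ∪ pre   = {clear(f)} ∪ {clear(b), handempty, ontable(b)}
          = {clear(b), clear(f), handempty, ontable(b)}

== RESULT ==
["clear(b)", "clear(f)", "handempty", "ontable(b)"]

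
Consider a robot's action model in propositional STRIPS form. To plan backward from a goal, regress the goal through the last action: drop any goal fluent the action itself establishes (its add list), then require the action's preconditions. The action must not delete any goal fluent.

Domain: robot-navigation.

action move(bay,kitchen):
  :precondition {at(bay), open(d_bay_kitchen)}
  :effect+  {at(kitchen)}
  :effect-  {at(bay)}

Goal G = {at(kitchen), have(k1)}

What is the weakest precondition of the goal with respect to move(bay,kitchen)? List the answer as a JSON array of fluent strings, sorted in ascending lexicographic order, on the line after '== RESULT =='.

Compute (G \ add) ∪ pre:
  G ∩ del = {}  (empty — regression defined)
  G \ add = {at(kitchen), have(k1)} \ {at(kitchen)} = {have(k1)}
  ∪ pre   = {have(k1)} ∪ {at(bay), open(d_bay_kitchen)}
          = {at(bay), have(k1), open(d_bay_kitchen)}

== RESULT ==
["at(bay)", "have(k1)", "open(d_bay_kitchen)"]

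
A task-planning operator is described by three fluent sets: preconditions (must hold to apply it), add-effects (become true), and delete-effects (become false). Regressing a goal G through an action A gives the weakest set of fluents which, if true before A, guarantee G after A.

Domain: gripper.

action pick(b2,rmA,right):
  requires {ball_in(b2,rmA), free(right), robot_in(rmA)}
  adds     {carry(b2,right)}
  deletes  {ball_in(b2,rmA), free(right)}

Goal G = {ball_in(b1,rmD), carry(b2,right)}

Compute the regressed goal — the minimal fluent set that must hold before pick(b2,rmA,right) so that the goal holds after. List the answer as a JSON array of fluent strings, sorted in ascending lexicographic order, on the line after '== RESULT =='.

Compute (G \ add) ∪ pre:
  G ∩ del = {}  (empty — regression defined)
  G \ add = {ball_in(b1,rmD), carry(b2,right)} \ {carry(b2,right)} = {ball_in(b1,rmD)}
  ∪ pre   = {ball_in(b1,rmD)} ∪ {ball_in(b2,rmA), free(right), robot_in(rmA)}
          = {ball_in(b1,rmD), ball_in(b2,rmA), free(right), robot_in(rmA)}

== RESULT ==
["ball_in(b1,rmD)", "ball_in(b2,rmA)", "free(right)", "robot_in(rmA)"]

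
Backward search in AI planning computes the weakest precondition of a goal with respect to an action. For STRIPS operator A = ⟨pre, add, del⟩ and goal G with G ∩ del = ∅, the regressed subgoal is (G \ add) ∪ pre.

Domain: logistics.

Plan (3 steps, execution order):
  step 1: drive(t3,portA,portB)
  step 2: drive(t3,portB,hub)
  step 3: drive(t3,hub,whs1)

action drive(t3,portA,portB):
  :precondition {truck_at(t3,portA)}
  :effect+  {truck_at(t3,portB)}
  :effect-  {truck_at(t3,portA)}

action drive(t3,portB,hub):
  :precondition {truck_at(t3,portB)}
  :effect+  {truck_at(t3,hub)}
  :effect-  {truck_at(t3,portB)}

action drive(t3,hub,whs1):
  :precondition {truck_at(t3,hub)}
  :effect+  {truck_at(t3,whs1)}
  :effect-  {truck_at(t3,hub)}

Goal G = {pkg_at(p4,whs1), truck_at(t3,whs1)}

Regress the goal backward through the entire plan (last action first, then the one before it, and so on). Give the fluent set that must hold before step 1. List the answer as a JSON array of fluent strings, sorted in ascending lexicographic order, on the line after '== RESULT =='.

Work backward from the goal:
  through step 3 (drive(t3,hub,whs1)): drop {truck_at(t3,whs1)}, keep {pkg_at(p4,whs1)}, require {truck_at(t3,hub)}
    → {pkg_at(p4,whs1), truck_at(t3,hub)}
  through step 2 (drive(t3,portB,hub)): drop {truck_at(t3,hub)}, keep {pkg_at(p4,whs1)}, require {truck_at(t3,portB)}
    → {pkg_at(p4,whs1), truck_at(t3,portB)}
  through step 1 (drive(t3,portA,portB)): drop {truck_at(t3,portB)}, keep {pkg_at(p4,whs1)}, require {truck_at(t3,portA)}
    → {pkg_at(p4,whs1), truck_at(t3,portA)}

== RESULT ==
["pkg_at(p4,whs1)", "truck_at(t3,portA)"]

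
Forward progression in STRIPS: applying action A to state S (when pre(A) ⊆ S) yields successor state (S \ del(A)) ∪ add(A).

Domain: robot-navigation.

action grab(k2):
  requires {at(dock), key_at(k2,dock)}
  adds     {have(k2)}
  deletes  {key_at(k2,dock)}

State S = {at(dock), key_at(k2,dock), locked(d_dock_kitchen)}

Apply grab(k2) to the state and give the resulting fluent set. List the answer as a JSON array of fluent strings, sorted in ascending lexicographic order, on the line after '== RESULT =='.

Compute (S \ del) ∪ add:
  pre ⊆ S: {at(dock), key_at(k2,dock)} ⊆ S  — applicable
  S \ del = {at(dock), locked(d_dock_kitchen)}
  ∪ add   = {at(dock), have(k2), locked(d_dock_kitchen)}

== RESULT ==
["at(dock)", "have(k2)", "locked(d_dock_kitchen)"]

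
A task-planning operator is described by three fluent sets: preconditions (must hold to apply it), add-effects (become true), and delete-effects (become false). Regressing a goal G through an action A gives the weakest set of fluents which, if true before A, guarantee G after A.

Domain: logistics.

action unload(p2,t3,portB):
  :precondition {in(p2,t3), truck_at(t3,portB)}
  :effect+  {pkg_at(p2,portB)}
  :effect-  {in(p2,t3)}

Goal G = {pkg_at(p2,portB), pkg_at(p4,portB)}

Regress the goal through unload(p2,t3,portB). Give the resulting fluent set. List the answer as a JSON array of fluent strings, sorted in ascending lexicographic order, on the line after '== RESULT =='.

Regress:
  G ∩ del = {}  (empty — regression defined)
  G \ add = {pkg_at(p2,portB), pkg_at(p4,portB)} \ {pkg_at(p2,portB)} = {pkg_at(p4,portB)}
  ∪ pre   = {pkg_at(p4,portB)} ∪ {in(p2,t3), truck_at(t3,portB)}
          = {in(p2,t3), pkg_at(p4,portB), truck_at(t3,portB)}

== RESULT ==
["in(p2,t3)", "pkg_at(p4,portB)", "truck_at(t3,portB)"]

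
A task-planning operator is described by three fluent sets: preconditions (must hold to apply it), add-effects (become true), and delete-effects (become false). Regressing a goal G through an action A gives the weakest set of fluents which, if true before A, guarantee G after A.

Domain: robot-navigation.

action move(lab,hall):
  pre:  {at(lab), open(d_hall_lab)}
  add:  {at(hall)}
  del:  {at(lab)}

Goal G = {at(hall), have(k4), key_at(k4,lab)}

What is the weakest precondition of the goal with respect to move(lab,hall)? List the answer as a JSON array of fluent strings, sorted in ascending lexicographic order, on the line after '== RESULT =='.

Regress:
  G ∩ del = {}  (empty — regression defined)
  G \ add = {at(hall), have(k4), key_at(k4,lab)} \ {at(hall)} = {have(k4), key_at(k4,lab)}
  ∪ pre   = {have(k4), key_at(k4,lab)} ∪ {at(lab), open(d_hall_lab)}
          = {at(lab), have(k4), key_at(k4,lab), open(d_hall_lab)}

== RESULT ==
["at(lab)", "have(k4)", "key_at(k4,lab)", "open(d_hall_lab)"]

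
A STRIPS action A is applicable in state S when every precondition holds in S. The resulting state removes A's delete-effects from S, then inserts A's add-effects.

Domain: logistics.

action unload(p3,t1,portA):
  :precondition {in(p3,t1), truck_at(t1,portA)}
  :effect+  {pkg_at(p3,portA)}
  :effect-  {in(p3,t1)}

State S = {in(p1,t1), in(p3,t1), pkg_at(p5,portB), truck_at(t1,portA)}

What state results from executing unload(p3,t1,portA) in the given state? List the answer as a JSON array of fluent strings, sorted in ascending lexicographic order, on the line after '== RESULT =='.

Progress:
  pre ⊆ S: {in(p3,t1), truck_at(t1,portA)} ⊆ S  — applicable
  S \ del = {in(p1,t1), pkg_at(p5,portB), truck_at(t1,portA)}
  ∪ add   = {in(p1,t1), pkg_at(p3,portA), pkg_at(p5,portB), truck_at(t1,portA)}

== RESULT ==
["in(p1,t1)", "pkg_at(p3,portA)", "pkg_at(p5,portB)", "truck_at(t1,portA)"]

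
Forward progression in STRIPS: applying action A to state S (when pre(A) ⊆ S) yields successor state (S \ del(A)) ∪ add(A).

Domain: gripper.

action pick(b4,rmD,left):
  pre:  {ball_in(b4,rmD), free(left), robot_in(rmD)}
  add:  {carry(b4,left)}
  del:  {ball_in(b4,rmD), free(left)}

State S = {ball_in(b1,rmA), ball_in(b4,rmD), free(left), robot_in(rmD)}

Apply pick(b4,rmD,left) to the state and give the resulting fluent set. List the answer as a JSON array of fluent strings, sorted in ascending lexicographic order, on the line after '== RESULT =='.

Compute (S \ del) ∪ add:
  pre ⊆ S: {ball_in(b4,rmD), free(left), robot_in(rmD)} ⊆ S  — applicable
  S \ del = {ball_in(b1,rmA), robot_in(rmD)}
  ∪ add   = {ball_in(b1,rmA), carry(b4,left), robot_in(rmD)}

== RESULT ==
["ball_in(b1,rmA)", "carry(b4,left)", "robot_in(rmD)"]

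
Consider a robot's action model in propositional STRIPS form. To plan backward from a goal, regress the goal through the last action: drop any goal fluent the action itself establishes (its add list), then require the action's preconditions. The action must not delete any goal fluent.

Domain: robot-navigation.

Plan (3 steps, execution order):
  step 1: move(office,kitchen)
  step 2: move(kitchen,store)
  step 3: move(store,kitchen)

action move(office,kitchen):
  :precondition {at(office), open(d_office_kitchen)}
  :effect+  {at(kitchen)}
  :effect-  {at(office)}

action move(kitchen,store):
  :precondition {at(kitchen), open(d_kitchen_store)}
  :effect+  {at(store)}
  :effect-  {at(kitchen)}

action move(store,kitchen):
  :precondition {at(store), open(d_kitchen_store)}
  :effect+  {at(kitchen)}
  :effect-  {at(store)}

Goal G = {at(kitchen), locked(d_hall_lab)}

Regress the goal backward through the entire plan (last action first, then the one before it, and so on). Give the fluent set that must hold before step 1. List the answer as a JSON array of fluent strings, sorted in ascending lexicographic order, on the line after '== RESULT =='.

Regress step by step:
  through step 3 (move(store,kitchen)): drop {at(kitchen)}, keep {locked(d_hall_lab)}, require {at(store), open(d_kitchen_store)}
    → {at(store), locked(d_hall_lab), open(d_kitchen_store)}
  through step 2 (move(kitchen,store)): drop {at(store)}, keep {locked(d_hall_lab), open(d_kitchen_store)}, require {at(kitchen), open(d_kitchen_store)}
    → {at(kitchen), locked(d_hall_lab), open(d_kitchen_store)}
  through step 1 (move(office,kitchen)): drop {at(kitchen)}, keep {locked(d_hall_lab), open(d_kitchen_store)}, require {at(office), open(d_office_kitchen)}
    → {at(office), locked(d_hall_lab), open(d_kitchen_store), open(d_office_kitchen)}

== RESULT ==
["at(office)", "locked(d_hall_lab)", "open(d_kitchen_store)", "open(d_office_kitchen)"]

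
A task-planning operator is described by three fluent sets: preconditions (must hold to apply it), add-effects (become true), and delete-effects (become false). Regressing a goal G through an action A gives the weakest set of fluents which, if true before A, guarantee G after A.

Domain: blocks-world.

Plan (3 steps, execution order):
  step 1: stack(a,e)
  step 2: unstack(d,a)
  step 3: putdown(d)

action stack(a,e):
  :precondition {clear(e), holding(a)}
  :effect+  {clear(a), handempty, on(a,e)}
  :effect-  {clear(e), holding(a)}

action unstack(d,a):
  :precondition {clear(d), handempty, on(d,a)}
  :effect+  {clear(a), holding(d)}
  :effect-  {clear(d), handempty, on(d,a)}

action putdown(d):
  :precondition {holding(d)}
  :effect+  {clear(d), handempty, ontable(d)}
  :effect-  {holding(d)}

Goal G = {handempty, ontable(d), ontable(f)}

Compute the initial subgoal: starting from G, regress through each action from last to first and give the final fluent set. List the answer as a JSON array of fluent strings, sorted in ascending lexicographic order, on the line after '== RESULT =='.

Work backward from the goal:
  through step 3 (putdown(d)): drop {handempty, ontable(d)}, keep {ontable(f)}, require {holding(d)}
    → {holding(d), ontable(f)}
  through step 2 (unstack(d,a)): drop {holding(d)}, keep {ontable(f)}, require {clear(d), handempty, on(d,a)}
    → {clear(d), handempty, on(d,a), ontable(f)}
  through step 1 (stack(a,e)): drop {handempty}, keep {clear(d), on(d,a), ontable(f)}, require {clear(e), holding(a)}
    → {clear(d), clear(e), holding(a), on(d,a), ontable(f)}

== RESULT ==
["clear(d)", "clear(e)", "holding(a)", "on(d,a)", "ontable(f)"]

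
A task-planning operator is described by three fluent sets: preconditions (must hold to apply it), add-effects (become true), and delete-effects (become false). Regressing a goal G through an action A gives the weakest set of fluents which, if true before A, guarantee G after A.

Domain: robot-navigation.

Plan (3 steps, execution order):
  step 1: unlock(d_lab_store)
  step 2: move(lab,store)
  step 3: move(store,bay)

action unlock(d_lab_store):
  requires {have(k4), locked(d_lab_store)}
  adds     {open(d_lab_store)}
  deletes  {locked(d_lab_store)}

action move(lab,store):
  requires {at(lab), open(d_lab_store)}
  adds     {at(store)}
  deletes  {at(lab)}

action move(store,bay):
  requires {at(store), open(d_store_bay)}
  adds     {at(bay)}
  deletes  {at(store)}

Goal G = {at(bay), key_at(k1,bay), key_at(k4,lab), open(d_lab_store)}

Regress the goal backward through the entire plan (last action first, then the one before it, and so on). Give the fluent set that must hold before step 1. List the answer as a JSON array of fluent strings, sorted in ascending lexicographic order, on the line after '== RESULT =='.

Work backward from the goal:
  through step 3 (move(store,bay)): drop {at(bay)}, keep {key_at(k1,bay), key_at(k4,lab), open(d_lab_store)}, require {at(store), open(d_store_bay)}
    → {at(store), key_at(k1,bay), key_at(k4,lab), open(d_lab_store), open(d_store_bay)}
  through step 2 (move(lab,store)): drop {at(store)}, keep {key_at(k1,bay), key_at(k4,lab), open(d_lab_store), open(d_store_bay)}, require {at(lab), open(d_lab_store)}
    → {at(lab), key_at(k1,bay), key_at(k4,lab), open(d_lab_store), open(d_store_bay)}
  through step 1 (unlock(d_lab_store)): drop {open(d_lab_store)}, keep {at(lab), key_at(k1,bay), key_at(k4,lab), open(d_store_bay)}, require {have(k4), locked(d_lab_store)}
    → {at(lab), have(k4), key_at(k1,bay), key_at(k4,lab), locked(d_lab_store), open(d_store_bay)}

== RESULT ==
["at(lab)", "have(k4)", "key_at(k1,bay)", "key_at(k4,lab)", "locked(d_lab_store)", "open(d_store_bay)"]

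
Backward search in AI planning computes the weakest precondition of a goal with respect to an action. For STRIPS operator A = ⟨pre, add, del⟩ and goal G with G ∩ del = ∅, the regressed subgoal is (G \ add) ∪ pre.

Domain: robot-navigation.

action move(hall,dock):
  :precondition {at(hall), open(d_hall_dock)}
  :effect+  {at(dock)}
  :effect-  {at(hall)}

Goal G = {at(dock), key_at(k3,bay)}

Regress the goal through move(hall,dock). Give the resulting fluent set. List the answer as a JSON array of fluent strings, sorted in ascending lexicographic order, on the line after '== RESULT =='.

Compute (G \ add) ∪ pre:
  G ∩ del = {}  (empty — regression defined)
  G \ add = {at(dock), key_at(k3,bay)} \ {at(dock)} = {key_at(k3,bay)}
  ∪ pre   = {key_at(k3,bay)} ∪ {at(hall), open(d_hall_dock)}
          = {at(hall), key_at(k3,bay), open(d_hall_dock)}

== RESULT ==
["at(hall)", "key_at(k3,bay)", "open(d_hall_dock)"]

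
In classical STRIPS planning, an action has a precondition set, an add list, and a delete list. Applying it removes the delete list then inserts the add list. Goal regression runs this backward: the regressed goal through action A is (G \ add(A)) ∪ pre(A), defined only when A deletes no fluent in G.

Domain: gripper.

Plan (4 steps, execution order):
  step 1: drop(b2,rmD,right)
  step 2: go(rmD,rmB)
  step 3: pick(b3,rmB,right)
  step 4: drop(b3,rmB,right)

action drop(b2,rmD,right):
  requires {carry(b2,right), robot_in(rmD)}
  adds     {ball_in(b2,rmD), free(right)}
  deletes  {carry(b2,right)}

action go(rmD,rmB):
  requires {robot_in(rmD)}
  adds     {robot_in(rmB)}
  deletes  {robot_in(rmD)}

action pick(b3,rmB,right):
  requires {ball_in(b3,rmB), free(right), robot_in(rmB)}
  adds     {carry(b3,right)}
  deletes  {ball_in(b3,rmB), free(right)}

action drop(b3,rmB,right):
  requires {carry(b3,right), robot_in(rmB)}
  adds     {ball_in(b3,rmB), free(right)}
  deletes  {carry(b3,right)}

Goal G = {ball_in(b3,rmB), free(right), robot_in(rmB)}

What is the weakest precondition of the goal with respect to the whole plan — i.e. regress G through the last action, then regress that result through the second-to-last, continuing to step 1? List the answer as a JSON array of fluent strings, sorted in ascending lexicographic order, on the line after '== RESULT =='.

Work backward from the goal:
  through step 4 (drop(b3,rmB,right)): drop {ball_in(b3,rmB), free(right)}, keep {robot_in(rmB)}, require {carry(b3,right), robot_in(rmB)}
    → {carry(b3,right), robot_in(rmB)}
  through step 3 (pick(b3,rmB,right)): drop {carry(b3,right)}, keep {robot_in(rmB)}, require {ball_in(b3,rmB), free(right), robot_in(rmB)}
    → {ball_in(b3,rmB), free(right), robot_in(rmB)}
  through step 2 (go(rmD,rmB)): drop {robot_in(rmB)}, keep {ball_in(b3,rmB), free(right)}, require {robot_in(rmD)}
    → {ball_in(b3,rmB), free(right), robot_in(rmD)}
  through step 1 (drop(b2,rmD,right)): drop {free(right)}, keep {ball_in(b3,rmB), robot_in(rmD)}, require {carry(b2,right), robot_in(rmD)}
    → {ball_in(b3,rmB), carry(b2,right), robot_in(rmD)}

== RESULT ==
["ball_in(b3,rmB)", "carry(b2,right)", "robot_in(rmD)"]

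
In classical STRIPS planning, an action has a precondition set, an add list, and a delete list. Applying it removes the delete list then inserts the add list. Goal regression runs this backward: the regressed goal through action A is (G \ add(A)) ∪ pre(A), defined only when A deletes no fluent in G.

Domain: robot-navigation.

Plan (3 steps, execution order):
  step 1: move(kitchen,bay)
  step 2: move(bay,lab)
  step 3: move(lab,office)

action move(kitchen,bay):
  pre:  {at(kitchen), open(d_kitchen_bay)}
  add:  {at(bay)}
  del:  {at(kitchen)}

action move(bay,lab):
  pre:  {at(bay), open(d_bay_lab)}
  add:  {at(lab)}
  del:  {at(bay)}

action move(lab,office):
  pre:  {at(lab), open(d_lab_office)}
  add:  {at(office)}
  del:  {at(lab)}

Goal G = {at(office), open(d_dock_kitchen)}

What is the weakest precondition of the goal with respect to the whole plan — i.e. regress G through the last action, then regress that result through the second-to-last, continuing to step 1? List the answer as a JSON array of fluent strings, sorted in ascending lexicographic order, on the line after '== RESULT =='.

Work backward from the goal:
  through step 3 (move(lab,office)): drop {at(office)}, keep {open(d_dock_kitchen)}, require {at(lab), open(d_lab_office)}
    → {at(lab), open(d_dock_kitchen), open(d_lab_office)}
  through step 2 (move(bay,lab)): drop {at(lab)}, keep {open(d_dock_kitchen), open(d_lab_office)}, require {at(bay), open(d_bay_lab)}
    → {at(bay), open(d_bay_lab), open(d_dock_kitchen), open(d_lab_office)}
  through step 1 (move(kitchen,bay)): drop {at(bay)}, keep {open(d_bay_lab), open(d_dock_kitchen), open(d_lab_office)}, require {at(kitchen), open(d_kitchen_bay)}
    → {at(kitchen), open(d_bay_lab), open(d_dock_kitchen), open(d_kitchen_bay), open(d_lab_office)}

== RESULT ==
["at(kitchen)", "open(d_bay_lab)", "open(d_dock_kitchen)", "open(d_kitchen_bay)", "open(d_lab_office)"]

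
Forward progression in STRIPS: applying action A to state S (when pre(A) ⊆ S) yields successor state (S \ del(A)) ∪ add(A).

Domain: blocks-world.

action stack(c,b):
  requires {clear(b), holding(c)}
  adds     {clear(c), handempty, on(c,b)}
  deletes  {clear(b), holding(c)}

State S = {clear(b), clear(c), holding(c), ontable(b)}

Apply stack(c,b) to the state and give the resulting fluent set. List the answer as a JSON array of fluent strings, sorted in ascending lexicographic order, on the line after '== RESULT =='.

Progress:
  pre ⊆ S: {clear(b), holding(c)} ⊆ S  — applicable
  S \ del = {clear(c), ontable(b)}
  ∪ add   = {clear(c), handempty, on(c,b), ontable(b)}

== RESULT ==
["clear(c)", "handempty", "on(c,b)", "ontable(b)"]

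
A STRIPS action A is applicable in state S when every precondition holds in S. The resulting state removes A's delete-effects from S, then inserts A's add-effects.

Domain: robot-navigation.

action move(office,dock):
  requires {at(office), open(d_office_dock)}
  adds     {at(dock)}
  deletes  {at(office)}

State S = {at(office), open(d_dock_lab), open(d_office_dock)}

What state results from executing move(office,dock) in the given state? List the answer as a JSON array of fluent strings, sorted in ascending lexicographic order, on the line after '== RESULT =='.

Compute (S \ del) ∪ add:
  pre ⊆ S: {at(office), open(d_office_dock)} ⊆ S  — applicable
  S \ del = {open(d_dock_lab), open(d_office_dock)}
  ∪ add   = {at(dock), open(d_dock_lab), open(d_office_dock)}

== RESULT ==
["at(dock)", "open(d_dock_lab)", "open(d_office_dock)"]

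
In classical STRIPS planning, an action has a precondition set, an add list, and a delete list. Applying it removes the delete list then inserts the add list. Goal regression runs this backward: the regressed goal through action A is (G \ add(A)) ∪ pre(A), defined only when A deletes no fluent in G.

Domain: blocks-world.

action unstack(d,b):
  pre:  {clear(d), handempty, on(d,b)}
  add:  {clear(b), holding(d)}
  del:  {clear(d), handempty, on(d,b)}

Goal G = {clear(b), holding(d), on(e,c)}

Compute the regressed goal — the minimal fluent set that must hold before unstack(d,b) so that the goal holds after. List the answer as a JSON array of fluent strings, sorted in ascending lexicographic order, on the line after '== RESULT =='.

Compute (G \ add) ∪ pre:
  G ∩ del = {}  (empty — regression defined)
  G \ add = {clear(b), holding(d), on(e,c)} \ {clear(b), holding(d)} = {on(e,c)}
  ∪ pre   = {on(e,c)} ∪ {clear(d), handempty, on(d,b)}
          = {clear(d), handempty, on(d,b), on(e,c)}

== RESULT ==
["clear(d)", "handempty", "on(d,b)", "on(e,c)"]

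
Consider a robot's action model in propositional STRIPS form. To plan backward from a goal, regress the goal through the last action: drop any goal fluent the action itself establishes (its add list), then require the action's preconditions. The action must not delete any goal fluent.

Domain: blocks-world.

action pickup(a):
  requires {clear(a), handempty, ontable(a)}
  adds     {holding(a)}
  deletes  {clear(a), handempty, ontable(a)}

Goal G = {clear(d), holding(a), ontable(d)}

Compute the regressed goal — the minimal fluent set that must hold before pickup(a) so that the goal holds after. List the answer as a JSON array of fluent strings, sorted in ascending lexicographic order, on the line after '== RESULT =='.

Compute (G \ add) ∪ pre:
  G ∩ del = {}  (empty — regression defined)
  G \ add = {clear(d), holding(a), ontable(d)} \ {holding(a)} = {clear(d), ontable(d)}
  ∪ pre   = {clear(d), ontable(d)} ∪ {clear(a), handempty, ontable(a)}
          = {clear(a), clear(d), handempty, ontable(a), ontable(d)}

== RESULT ==
["clear(a)", "clear(d)", "handempty", "ontable(a)", "ontable(d)"]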